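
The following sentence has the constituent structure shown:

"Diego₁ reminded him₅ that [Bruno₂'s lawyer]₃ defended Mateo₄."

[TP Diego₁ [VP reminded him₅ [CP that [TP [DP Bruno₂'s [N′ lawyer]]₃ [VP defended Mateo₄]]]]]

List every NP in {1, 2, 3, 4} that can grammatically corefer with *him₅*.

*him* is a pronoun, so Principle B applies: it must be free in its binding domain.
Binding domain of *him₅*: the matrix TP, whose subject is Diego₁.
*Diego₁* c-commands the pronoun within its binding domain → coindexation would violate Principle B.
*Bruno₂*: the pronoun c-commands this R-expression → coindexation would violate Principle C on *Bruno₂*.
*[Bruno₂'s lawyer]₃*: the pronoun c-commands this R-expression → coindexation would violate Principle C on *[Bruno₂'s lawyer]₃*.
*Mateo₄*: the pronoun c-commands this R-expression → coindexation would violate Principle C on *Mateo₄*.

none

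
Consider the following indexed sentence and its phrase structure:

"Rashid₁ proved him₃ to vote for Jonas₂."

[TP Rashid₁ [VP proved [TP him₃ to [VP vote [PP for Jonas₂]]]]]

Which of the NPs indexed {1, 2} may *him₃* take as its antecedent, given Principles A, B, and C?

*him* is a pronoun, so Principle B applies: it must be free in its binding domain.
Binding domain of *him₃*: the matrix TP, whose subject is Rashid₁.
*Rashid₁* c-commands the pronoun within its binding domain → coindexation would violate Principle B.
*Jonas₂*: the pronoun c-commands this R-expression → coindexation would violate Principle C on *Jonas₂*.

none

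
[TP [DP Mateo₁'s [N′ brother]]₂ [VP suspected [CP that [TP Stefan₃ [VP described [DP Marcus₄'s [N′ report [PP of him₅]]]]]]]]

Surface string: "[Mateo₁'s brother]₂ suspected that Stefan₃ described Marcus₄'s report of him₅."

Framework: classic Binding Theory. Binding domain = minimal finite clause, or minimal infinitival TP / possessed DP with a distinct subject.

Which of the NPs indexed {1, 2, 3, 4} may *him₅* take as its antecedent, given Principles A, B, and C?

{1, 2, 3}

*him* is a pronoun, so Principle B applies: it must be free in its binding domain.
Binding domain of *him₅*: the possessed DP, whose subject is Marcus₄.
*Mateo₁* and the pronoun do not c-command one another → neither Principle B nor Principle C is at stake; coindexation permitted.
*[Mateo₁'s brother]₂* c-commands the pronoun but from outside its binding domain, and is not c-commanded by it → coindexation permitted.
*Stefan₃* c-commands the pronoun but from outside its binding domain, and is not c-commanded by it → coindexation permitted.
*Marcus₄* c-commands the pronoun within its binding domain → coindexation would violate Principle B.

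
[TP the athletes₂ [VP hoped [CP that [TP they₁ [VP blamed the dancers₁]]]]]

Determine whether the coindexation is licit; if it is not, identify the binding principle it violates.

Principle C

The two coindexed NPs are *they₁* and *the dancers₁*.
*the dancers₁* is an R-expression. Principle C requires it to be free everywhere.
*they₁* c-commands it and carries the same index.
The R-expression is bound → Principle C violation.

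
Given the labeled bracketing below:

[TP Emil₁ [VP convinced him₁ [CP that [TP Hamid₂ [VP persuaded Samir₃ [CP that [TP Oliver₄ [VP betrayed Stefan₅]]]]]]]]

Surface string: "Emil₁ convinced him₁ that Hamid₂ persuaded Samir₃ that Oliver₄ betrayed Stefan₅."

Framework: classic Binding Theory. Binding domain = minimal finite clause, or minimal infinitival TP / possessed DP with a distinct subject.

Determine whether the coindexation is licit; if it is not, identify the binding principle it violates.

Principle B

The two coindexed NPs are *Emil₁* and *him₁*.
*him₁* is a pronoun. Its binding domain is the matrix TP, whose subject is Emil₁.
*Emil₁* c-commands it within that domain and carries the same index.
The pronoun is locally bound → Principle B violation.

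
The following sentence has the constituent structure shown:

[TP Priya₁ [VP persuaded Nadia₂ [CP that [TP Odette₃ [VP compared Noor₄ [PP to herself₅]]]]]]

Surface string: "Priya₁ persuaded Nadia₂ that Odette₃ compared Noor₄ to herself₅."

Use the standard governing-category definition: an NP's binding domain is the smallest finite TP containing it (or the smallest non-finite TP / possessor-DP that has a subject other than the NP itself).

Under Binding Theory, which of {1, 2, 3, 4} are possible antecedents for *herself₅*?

*herself* is an anaphor, so Principle A applies: it must be bound in its binding domain.
Binding domain of *herself₅*: the embedded TP, whose subject is Odette₃.
*Priya₁* c-commands the anaphor but is outside its binding domain → cannot satisfy Principle A.
*Nadia₂* c-commands the anaphor but is outside its binding domain → cannot satisfy Principle A.
*Odette₃* c-commands the anaphor within its binding domain → licit binder.
*Noor₄* c-commands the anaphor within its binding domain → licit binder.

{3, 4}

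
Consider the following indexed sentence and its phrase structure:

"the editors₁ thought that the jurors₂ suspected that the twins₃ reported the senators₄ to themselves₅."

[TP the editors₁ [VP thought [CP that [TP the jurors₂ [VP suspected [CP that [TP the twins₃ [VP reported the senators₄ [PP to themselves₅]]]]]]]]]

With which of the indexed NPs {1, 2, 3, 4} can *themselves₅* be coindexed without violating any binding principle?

*themselves* is an anaphor, so Principle A applies: it must be bound in its binding domain.
Binding domain of *themselves₅*: the embedded TP, whose subject is the twins₃.
*the editors₁* c-commands the anaphor but is outside its binding domain → cannot satisfy Principle A.
*the jurors₂* c-commands the anaphor but is outside its binding domain → cannot satisfy Principle A.
*the twins₃* c-commands the anaphor within its binding domain → licit binder.
*the senators₄* c-commands the anaphor within its binding domain → licit binder.

{3, 4}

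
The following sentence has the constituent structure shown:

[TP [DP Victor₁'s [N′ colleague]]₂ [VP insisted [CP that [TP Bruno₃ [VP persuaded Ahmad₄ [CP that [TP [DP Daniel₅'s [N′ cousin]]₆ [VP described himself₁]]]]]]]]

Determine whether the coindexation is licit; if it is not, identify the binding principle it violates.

The two coindexed NPs are *Victor₁* and *himself₁*.
*himself₁* is an anaphor. Principle A requires it to be bound within its binding domain — the embedded TP, whose subject is [Daniel₅'s cousin]₆.
Within that domain it is c-commanded by *[Daniel₅'s cousin]₆*, which does not share its index.
*Victor₁* does not c-command the anaphor at all.
The anaphor is unbound in its domain → Principle A violation.

Principle A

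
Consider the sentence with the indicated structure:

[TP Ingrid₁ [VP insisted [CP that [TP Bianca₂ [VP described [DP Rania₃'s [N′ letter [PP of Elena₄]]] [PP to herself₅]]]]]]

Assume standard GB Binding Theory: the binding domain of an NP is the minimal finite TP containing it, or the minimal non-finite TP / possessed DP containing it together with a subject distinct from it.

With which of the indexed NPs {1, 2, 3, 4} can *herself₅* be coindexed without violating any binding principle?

*herself* is an anaphor, so Principle A applies: it must be bound in its binding domain.
Binding domain of *herself₅*: the embedded TP, whose subject is Bianca₂.
*Ingrid₁* c-commands the anaphor but is outside its binding domain → cannot satisfy Principle A.
*Bianca₂* c-commands the anaphor within its binding domain → licit binder.
*Rania₃* does not c-command the anaphor → cannot bind it.
*Elena₄* does not c-command the anaphor → cannot bind it.

{2}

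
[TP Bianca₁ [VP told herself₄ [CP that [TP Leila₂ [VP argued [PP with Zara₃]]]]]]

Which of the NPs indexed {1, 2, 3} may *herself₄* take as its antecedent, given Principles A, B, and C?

{1}

*herself* is an anaphor, so Principle A applies: it must be bound in its binding domain.
Binding domain of *herself₄*: the matrix TP, whose subject is Bianca₁.
*Bianca₁* c-commands the anaphor within its binding domain → licit binder.
*Leila₂* does not c-command the anaphor → cannot bind it.
*Zara₃* does not c-command the anaphor → cannot bind it.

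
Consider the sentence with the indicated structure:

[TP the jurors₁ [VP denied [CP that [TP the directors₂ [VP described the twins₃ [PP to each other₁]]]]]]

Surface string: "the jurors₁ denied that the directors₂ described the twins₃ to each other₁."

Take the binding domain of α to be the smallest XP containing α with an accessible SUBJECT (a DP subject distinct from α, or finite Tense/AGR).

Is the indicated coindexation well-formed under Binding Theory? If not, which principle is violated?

The two coindexed NPs are *the jurors₁* and *each other₁*.
*each other₁* is an anaphor. Principle A requires it to be bound within its binding domain — the embedded TP, whose subject is the directors₂.
Within that domain it is c-commanded by *the directors₂*, *the twins₃*, none of which share its index.
*the jurors₁* does c-command the anaphor, but from outside its binding domain.
The anaphor is unbound in its domain → Principle A violation.

Principle A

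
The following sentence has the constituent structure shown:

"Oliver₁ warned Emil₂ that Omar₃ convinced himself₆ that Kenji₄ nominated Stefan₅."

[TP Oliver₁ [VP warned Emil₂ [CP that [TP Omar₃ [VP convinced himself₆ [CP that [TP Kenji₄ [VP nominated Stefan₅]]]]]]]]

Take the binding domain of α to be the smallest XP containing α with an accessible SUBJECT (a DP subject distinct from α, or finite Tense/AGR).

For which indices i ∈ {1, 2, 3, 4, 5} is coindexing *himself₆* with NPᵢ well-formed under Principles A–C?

*himself* is an anaphor, so Principle A applies: it must be bound in its binding domain.
Binding domain of *himself₆*: the embedded TP, whose subject is Omar₃.
*Oliver₁* c-commands the anaphor but is outside its binding domain → cannot satisfy Principle A.
*Emil₂* c-commands the anaphor but is outside its binding domain → cannot satisfy Principle A.
*Omar₃* c-commands the anaphor within its binding domain → licit binder.
*Kenji₄* does not c-command the anaphor → cannot bind it.
*Stefan₅* does not c-command the anaphor → cannot bind it.

{3}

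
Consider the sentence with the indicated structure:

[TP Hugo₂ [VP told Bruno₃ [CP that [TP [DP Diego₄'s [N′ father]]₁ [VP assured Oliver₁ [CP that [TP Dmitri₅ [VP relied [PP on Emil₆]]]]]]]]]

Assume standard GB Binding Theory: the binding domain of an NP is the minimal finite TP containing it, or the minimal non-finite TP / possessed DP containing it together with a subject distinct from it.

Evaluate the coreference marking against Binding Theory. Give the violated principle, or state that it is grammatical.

Principle C

The two coindexed NPs are *[Diego₄'s father]₁* and *Oliver₁*.
*Oliver₁* is an R-expression. Principle C requires it to be free everywhere.
*[Diego₄'s father]₁* c-commands it and carries the same index.
The R-expression is bound → Principle C violation.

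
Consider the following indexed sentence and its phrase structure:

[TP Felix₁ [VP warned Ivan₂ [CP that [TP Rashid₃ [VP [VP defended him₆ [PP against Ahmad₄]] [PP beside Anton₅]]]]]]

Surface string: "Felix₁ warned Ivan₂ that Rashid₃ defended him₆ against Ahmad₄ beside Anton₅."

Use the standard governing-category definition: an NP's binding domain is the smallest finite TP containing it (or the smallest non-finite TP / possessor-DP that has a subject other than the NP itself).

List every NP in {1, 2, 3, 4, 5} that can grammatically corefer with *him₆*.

*him* is a pronoun, so Principle B applies: it must be free in its binding domain.
Binding domain of *him₆*: the embedded TP, whose subject is Rashid₃.
*Felix₁* c-commands the pronoun but from outside its binding domain, and is not c-commanded by it → coindexation permitted.
*Ivan₂* c-commands the pronoun but from outside its binding domain, and is not c-commanded by it → coindexation permitted.
*Rashid₃* c-commands the pronoun within its binding domain → coindexation would violate Principle B.
*Ahmad₄*: the pronoun c-commands this R-expression → coindexation would violate Principle C on *Ahmad₄*.
*Anton₅* and the pronoun do not c-command one another → neither Principle B nor Principle C is at stake; coindexation permitted.

{1, 2, 5}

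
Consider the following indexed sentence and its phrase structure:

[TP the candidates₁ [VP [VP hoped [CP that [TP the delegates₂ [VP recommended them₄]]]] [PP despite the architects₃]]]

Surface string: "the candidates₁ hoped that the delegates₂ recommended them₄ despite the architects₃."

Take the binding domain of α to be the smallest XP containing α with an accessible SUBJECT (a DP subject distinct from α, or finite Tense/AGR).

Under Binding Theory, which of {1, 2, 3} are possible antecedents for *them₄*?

{1, 3}

*them* is a pronoun, so Principle B applies: it must be free in its binding domain.
Binding domain of *them₄*: the embedded TP, whose subject is the delegates₂.
*the candidates₁* c-commands the pronoun but from outside its binding domain, and is not c-commanded by it → coindexation permitted.
*the delegates₂* c-commands the pronoun within its binding domain → coindexation would violate Principle B.
*the architects₃* and the pronoun do not c-command one another → neither Principle B nor Principle C is at stake; coindexation permitted.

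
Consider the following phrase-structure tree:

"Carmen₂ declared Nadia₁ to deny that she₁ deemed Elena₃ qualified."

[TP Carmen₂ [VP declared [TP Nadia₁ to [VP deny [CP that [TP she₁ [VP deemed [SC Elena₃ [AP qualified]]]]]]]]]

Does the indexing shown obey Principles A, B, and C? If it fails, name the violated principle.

grammatical

The two coindexed NPs are *Nadia₁* and *she₁*.
*she₁* is a pronoun; nothing c-commands it within its binding domain (the embedded TP.), so Principle B holds trivially.
*Nadia₁* is an R-expression; *she₁* does not c-command it, and no other NP shares its index, so Principle C is satisfied.
All principles are respected.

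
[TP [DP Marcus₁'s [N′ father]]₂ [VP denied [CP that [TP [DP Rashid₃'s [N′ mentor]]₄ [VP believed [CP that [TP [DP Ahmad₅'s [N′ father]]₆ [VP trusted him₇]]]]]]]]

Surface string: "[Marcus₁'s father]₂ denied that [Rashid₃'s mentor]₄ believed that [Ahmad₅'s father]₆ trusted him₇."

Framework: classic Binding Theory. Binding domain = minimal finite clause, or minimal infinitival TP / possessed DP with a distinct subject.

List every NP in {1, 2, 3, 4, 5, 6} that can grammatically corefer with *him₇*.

{1, 2, 3, 4, 5}

*him* is a pronoun, so Principle B applies: it must be free in its binding domain.
Binding domain of *him₇*: the embedded TP, whose subject is [Ahmad₅'s father]₆.
*Marcus₁* and the pronoun do not c-command one another → neither Principle B nor Principle C is at stake; coindexation permitted.
*[Marcus₁'s father]₂* c-commands the pronoun but from outside its binding domain, and is not c-commanded by it → coindexation permitted.
*Rashid₃* and the pronoun do not c-command one another → neither Principle B nor Principle C is at stake; coindexation permitted.
*[Rashid₃'s mentor]₄* c-commands the pronoun but from outside its binding domain, and is not c-commanded by it → coindexation permitted.
*Ahmad₅* and the pronoun do not c-command one another → neither Principle B nor Principle C is at stake; coindexation permitted.
*[Ahmad₅'s father]₆* c-commands the pronoun within its binding domain → coindexation would violate Principle B.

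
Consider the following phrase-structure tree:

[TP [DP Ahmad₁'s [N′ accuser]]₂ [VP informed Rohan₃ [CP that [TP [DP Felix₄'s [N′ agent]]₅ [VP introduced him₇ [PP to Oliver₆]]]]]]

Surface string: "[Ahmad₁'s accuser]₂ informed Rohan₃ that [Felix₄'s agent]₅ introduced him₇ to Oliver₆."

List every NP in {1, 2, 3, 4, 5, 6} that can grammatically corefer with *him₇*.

*him* is a pronoun, so Principle B applies: it must be free in its binding domain.
Binding domain of *him₇*: the embedded TP, whose subject is [Felix₄'s agent]₅.
*Ahmad₁* and the pronoun do not c-command one another → neither Principle B nor Principle C is at stake; coindexation permitted.
*[Ahmad₁'s accuser]₂* c-commands the pronoun but from outside its binding domain, and is not c-commanded by it → coindexation permitted.
*Rohan₃* c-commands the pronoun but from outside its binding domain, and is not c-commanded by it → coindexation permitted.
*Felix₄* and the pronoun do not c-command one another → neither Principle B nor Principle C is at stake; coindexation permitted.
*[Felix₄'s agent]₅* c-commands the pronoun within its binding domain → coindexation would violate Principle B.
*Oliver₆*: the pronoun c-commands this R-expression → coindexation would violate Principle C on *Oliver₆*.

{1, 2, 3, 4}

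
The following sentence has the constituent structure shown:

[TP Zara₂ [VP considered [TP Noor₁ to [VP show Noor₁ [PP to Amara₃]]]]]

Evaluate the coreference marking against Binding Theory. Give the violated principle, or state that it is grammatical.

The two coindexed NPs are *Noor₁* (the higher occurrence) and *Noor₁* (the lower occurrence).
*Noor₁* (the lower occurrence) is an R-expression. Principle C requires it to be free everywhere.
*Noor₁* (the higher occurrence) c-commands it and carries the same index.
The R-expression is bound → Principle C violation.

Principle C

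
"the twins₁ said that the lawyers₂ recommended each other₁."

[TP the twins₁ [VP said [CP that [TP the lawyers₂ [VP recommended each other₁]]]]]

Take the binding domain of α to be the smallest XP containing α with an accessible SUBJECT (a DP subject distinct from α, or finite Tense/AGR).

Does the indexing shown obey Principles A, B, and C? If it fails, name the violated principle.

The two coindexed NPs are *the twins₁* and *each other₁*.
*each other₁* is an anaphor. Principle A requires it to be bound within its binding domain — the embedded TP, whose subject is the lawyers₂.
Within that domain it is c-commanded by *the lawyers₂*, which does not share its index.
*the twins₁* does c-command the anaphor, but from outside its binding domain.
The anaphor is unbound in its domain → Principle A violation.

Principle A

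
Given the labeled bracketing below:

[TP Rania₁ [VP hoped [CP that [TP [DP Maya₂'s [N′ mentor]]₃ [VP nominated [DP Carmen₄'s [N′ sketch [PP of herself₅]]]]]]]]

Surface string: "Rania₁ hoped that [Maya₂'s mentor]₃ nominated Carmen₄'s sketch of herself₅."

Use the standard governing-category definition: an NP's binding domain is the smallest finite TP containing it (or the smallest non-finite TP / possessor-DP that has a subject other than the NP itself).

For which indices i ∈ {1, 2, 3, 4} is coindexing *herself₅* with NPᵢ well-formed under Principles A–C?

{4}

*herself* is an anaphor, so Principle A applies: it must be bound in its binding domain.
Binding domain of *herself₅*: the possessed DP, whose subject is Carmen₄.
*Rania₁* c-commands the anaphor but is outside its binding domain → cannot satisfy Principle A.
*Maya₂* does not c-command the anaphor → cannot bind it.
*[Maya₂'s mentor]₃* c-commands the anaphor but is outside its binding domain → cannot satisfy Principle A.
*Carmen₄* c-commands the anaphor within its binding domain → licit binder.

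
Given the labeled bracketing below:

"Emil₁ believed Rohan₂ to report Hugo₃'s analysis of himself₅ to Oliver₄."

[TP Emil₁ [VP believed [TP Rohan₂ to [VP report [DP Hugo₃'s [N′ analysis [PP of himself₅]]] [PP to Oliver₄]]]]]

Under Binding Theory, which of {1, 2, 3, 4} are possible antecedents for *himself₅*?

{3}

*himself* is an anaphor, so Principle A applies: it must be bound in its binding domain.
Binding domain of *himself₅*: the possessed DP, whose subject is Hugo₃.
*Emil₁* c-commands the anaphor but is outside its binding domain → cannot satisfy Principle A.
*Rohan₂* c-commands the anaphor but is outside its binding domain → cannot satisfy Principle A.
*Hugo₃* c-commands the anaphor within its binding domain → licit binder.
*Oliver₄* does not c-command the anaphor → cannot bind it.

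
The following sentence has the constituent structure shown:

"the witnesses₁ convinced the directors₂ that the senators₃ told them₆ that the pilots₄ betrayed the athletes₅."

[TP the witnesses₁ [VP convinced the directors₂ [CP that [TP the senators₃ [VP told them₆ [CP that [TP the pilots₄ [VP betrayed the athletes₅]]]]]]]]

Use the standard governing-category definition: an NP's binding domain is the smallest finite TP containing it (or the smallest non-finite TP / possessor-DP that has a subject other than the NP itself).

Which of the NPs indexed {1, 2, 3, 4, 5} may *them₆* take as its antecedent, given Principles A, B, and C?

*them* is a pronoun, so Principle B applies: it must be free in its binding domain.
Binding domain of *them₆*: the embedded TP, whose subject is the senators₃.
*the witnesses₁* c-commands the pronoun but from outside its binding domain, and is not c-commanded by it → coindexation permitted.
*the directors₂* c-commands the pronoun but from outside its binding domain, and is not c-commanded by it → coindexation permitted.
*the senators₃* c-commands the pronoun within its binding domain → coindexation would violate Principle B.
*the pilots₄*: the pronoun c-commands this R-expression → coindexation would violate Principle C on *the pilots₄*.
*the athletes₅*: the pronoun c-commands this R-expression → coindexation would violate Principle C on *the athletes₅*.

{1, 2}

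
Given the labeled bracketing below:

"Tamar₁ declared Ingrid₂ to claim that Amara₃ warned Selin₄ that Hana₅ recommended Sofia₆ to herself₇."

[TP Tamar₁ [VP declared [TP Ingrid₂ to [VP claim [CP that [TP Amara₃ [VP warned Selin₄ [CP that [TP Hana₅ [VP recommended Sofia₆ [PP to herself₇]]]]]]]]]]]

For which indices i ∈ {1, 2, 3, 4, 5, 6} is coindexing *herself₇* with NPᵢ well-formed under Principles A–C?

{5, 6}

*herself* is an anaphor, so Principle A applies: it must be bound in its binding domain.
Binding domain of *herself₇*: the embedded TP, whose subject is Hana₅.
*Tamar₁* c-commands the anaphor but is outside its binding domain → cannot satisfy Principle A.
*Ingrid₂* c-commands the anaphor but is outside its binding domain → cannot satisfy Principle A.
*Amara₃* c-commands the anaphor but is outside its binding domain → cannot satisfy Principle A.
*Selin₄* c-commands the anaphor but is outside its binding domain → cannot satisfy Principle A.
*Hana₅* c-commands the anaphor within its binding domain → licit binder.
*Sofia₆* c-commands the anaphor within its binding domain → licit binder.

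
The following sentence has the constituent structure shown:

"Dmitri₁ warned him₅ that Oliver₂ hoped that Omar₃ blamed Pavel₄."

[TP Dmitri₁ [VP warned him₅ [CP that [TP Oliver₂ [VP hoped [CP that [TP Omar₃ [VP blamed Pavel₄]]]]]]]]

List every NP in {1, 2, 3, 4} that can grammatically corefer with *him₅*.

none

*him* is a pronoun, so Principle B applies: it must be free in its binding domain.
Binding domain of *him₅*: the matrix TP, whose subject is Dmitri₁.
*Dmitri₁* c-commands the pronoun within its binding domain → coindexation would violate Principle B.
*Oliver₂*: the pronoun c-commands this R-expression → coindexation would violate Principle C on *Oliver₂*.
*Omar₃*: the pronoun c-commands this R-expression → coindexation would violate Principle C on *Omar₃*.
*Pavel₄*: the pronoun c-commands this R-expression → coindexation would violate Principle C on *Pavel₄*.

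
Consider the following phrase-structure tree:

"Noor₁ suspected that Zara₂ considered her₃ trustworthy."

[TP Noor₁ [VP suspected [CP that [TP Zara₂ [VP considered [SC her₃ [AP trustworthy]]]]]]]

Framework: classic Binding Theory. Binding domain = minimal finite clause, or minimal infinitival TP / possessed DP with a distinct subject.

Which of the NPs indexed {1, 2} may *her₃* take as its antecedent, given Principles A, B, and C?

*her* is a pronoun, so Principle B applies: it must be free in its binding domain.
Binding domain of *her₃*: the embedded TP, whose subject is Zara₂.
*Noor₁* c-commands the pronoun but from outside its binding domain, and is not c-commanded by it → coindexation permitted.
*Zara₂* c-commands the pronoun within its binding domain → coindexation would violate Principle B.

{1}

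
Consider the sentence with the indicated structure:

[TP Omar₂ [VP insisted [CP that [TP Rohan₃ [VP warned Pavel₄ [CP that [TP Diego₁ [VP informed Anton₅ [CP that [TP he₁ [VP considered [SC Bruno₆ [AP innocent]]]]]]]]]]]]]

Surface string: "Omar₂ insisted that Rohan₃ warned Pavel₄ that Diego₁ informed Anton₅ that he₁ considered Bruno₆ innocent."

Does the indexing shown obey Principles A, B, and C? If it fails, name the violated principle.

grammatical

The two coindexed NPs are *Diego₁* and *he₁*.
*he₁* is a pronoun; nothing c-commands it within its binding domain (the embedded TP.), so Principle B holds trivially.
*Diego₁* is an R-expression; *he₁* does not c-command it, and no other NP shares its index, so Principle C is satisfied.
All principles are respected.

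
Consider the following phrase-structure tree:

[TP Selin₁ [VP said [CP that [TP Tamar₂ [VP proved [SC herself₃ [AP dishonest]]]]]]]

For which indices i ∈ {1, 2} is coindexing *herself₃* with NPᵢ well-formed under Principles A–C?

*herself* is an anaphor, so Principle A applies: it must be bound in its binding domain.
Binding domain of *herself₃*: the embedded TP, whose subject is Tamar₂.
*Selin₁* c-commands the anaphor but is outside its binding domain → cannot satisfy Principle A.
*Tamar₂* c-commands the anaphor within its binding domain → licit binder.

{2}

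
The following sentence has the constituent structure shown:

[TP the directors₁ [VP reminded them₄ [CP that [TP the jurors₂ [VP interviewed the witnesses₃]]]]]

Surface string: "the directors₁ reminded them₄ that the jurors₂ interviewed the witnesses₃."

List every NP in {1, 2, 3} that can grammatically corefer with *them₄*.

none

*them* is a pronoun, so Principle B applies: it must be free in its binding domain.
Binding domain of *them₄*: the matrix TP, whose subject is the directors₁.
*the directors₁* c-commands the pronoun within its binding domain → coindexation would violate Principle B.
*the jurors₂*: the pronoun c-commands this R-expression → coindexation would violate Principle C on *the jurors₂*.
*the witnesses₃*: the pronoun c-commands this R-expression → coindexation would violate Principle C on *the witnesses₃*.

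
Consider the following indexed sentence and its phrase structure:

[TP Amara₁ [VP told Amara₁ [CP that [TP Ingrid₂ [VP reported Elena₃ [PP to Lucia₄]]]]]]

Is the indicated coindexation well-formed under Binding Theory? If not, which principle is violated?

The two coindexed NPs are *Amara₁* (the lower occurrence) and *Amara₁* (the higher occurrence).
*Amara₁* (the lower occurrence) is an R-expression. Principle C requires it to be free everywhere.
*Amara₁* (the higher occurrence) c-commands it and carries the same index.
The R-expression is bound → Principle C violation.

Principle C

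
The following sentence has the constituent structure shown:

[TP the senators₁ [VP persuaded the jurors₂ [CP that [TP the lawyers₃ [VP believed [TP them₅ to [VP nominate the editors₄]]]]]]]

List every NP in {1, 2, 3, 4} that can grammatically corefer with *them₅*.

{1, 2}

*them* is a pronoun, so Principle B applies: it must be free in its binding domain.
Binding domain of *them₅*: the embedded TP, whose subject is the lawyers₃.
*the senators₁* c-commands the pronoun but from outside its binding domain, and is not c-commanded by it → coindexation permitted.
*the jurors₂* c-commands the pronoun but from outside its binding domain, and is not c-commanded by it → coindexation permitted.
*the lawyers₃* c-commands the pronoun within its binding domain → coindexation would violate Principle B.
*the editors₄*: the pronoun c-commands this R-expression → coindexation would violate Principle C on *the editors₄*.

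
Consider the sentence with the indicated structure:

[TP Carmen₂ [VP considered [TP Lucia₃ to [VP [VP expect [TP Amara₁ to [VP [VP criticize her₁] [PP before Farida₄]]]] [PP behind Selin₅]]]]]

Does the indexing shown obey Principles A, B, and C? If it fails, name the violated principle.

Principle B

The two coindexed NPs are *Amara₁* and *her₁*.
*her₁* is a pronoun. Its binding domain is the embedded TP, whose subject is Amara₁.
*Amara₁* c-commands it within that domain and carries the same index.
The pronoun is locally bound → Principle B violation.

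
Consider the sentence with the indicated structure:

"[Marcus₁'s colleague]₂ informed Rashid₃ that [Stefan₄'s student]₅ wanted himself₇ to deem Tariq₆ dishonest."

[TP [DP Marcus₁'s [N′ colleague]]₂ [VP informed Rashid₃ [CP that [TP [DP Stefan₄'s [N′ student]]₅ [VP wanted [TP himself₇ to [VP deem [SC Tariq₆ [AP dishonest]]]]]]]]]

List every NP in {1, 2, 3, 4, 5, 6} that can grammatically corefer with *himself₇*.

{5}

*himself* is an anaphor, so Principle A applies: it must be bound in its binding domain.
Binding domain of *himself₇*: the embedded TP, whose subject is [Stefan₄'s student]₅.
*Marcus₁* does not c-command the anaphor → cannot bind it.
*[Marcus₁'s colleague]₂* c-commands the anaphor but is outside its binding domain → cannot satisfy Principle A.
*Rashid₃* c-commands the anaphor but is outside its binding domain → cannot satisfy Principle A.
*Stefan₄* does not c-command the anaphor → cannot bind it.
*[Stefan₄'s student]₅* c-commands the anaphor within its binding domain → licit binder.
*Tariq₆* does not c-command the anaphor → cannot bind it.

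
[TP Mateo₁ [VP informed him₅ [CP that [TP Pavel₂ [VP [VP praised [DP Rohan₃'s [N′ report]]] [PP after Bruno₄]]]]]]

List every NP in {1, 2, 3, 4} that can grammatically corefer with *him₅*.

*him* is a pronoun, so Principle B applies: it must be free in its binding domain.
Binding domain of *him₅*: the matrix TP, whose subject is Mateo₁.
*Mateo₁* c-commands the pronoun within its binding domain → coindexation would violate Principle B.
*Pavel₂*: the pronoun c-commands this R-expression → coindexation would violate Principle C on *Pavel₂*.
*Rohan₃*: the pronoun c-commands this R-expression → coindexation would violate Principle C on *Rohan₃*.
*Bruno₄*: the pronoun c-commands this R-expression → coindexation would violate Principle C on *Bruno₄*.

none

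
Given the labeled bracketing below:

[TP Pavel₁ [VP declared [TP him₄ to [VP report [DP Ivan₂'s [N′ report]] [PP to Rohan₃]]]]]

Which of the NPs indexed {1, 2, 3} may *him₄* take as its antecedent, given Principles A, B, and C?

*him* is a pronoun, so Principle B applies: it must be free in its binding domain.
Binding domain of *him₄*: the matrix TP, whose subject is Pavel₁.
*Pavel₁* c-commands the pronoun within its binding domain → coindexation would violate Principle B.
*Ivan₂*: the pronoun c-commands this R-expression → coindexation would violate Principle C on *Ivan₂*.
*Rohan₃*: the pronoun c-commands this R-expression → coindexation would violate Principle C on *Rohan₃*.

none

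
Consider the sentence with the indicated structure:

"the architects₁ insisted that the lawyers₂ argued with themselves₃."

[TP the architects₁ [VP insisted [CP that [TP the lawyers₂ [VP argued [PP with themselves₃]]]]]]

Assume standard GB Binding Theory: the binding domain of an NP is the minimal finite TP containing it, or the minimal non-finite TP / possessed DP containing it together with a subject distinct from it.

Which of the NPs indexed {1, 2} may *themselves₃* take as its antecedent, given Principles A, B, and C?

*themselves* is an anaphor, so Principle A applies: it must be bound in its binding domain.
Binding domain of *themselves₃*: the embedded TP, whose subject is the lawyers₂.
*the architects₁* c-commands the anaphor but is outside its binding domain → cannot satisfy Principle A.
*the lawyers₂* c-commands the anaphor within its binding domain → licit binder.

{2}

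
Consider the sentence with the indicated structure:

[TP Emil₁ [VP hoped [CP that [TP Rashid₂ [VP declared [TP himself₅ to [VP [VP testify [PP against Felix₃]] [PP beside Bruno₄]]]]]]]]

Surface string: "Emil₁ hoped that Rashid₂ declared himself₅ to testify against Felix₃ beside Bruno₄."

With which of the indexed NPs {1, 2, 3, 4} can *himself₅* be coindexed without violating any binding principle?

{2}

*himself* is an anaphor, so Principle A applies: it must be bound in its binding domain.
Binding domain of *himself₅*: the embedded TP, whose subject is Rashid₂.
*Emil₁* c-commands the anaphor but is outside its binding domain → cannot satisfy Principle A.
*Rashid₂* c-commands the anaphor within its binding domain → licit binder.
*Felix₃* does not c-command the anaphor → cannot bind it.
*Bruno₄* does not c-command the anaphor → cannot bind it.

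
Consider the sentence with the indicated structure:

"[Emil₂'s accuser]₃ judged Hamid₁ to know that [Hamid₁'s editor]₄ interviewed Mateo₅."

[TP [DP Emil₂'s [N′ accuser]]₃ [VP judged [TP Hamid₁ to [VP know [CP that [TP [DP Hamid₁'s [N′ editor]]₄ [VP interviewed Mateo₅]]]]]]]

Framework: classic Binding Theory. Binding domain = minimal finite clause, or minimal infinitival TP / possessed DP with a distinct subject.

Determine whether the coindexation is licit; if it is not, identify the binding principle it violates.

Principle C

The two coindexed NPs are *Hamid₁* (the lower occurrence) and *Hamid₁* (the higher occurrence).
*Hamid₁* (the lower occurrence) is an R-expression. Principle C requires it to be free everywhere.
*Hamid₁* (the higher occurrence) c-commands it and carries the same index.
The R-expression is bound → Principle C violation.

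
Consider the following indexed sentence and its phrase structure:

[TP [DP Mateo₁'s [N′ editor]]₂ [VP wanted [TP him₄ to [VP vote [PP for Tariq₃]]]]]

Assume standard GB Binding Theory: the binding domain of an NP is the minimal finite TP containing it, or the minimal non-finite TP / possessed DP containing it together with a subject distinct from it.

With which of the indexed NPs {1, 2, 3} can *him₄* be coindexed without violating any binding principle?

{1}

*him* is a pronoun, so Principle B applies: it must be free in its binding domain.
Binding domain of *him₄*: the matrix TP, whose subject is [Mateo₁'s editor]₂.
*Mateo₁* and the pronoun do not c-command one another → neither Principle B nor Principle C is at stake; coindexation permitted.
*[Mateo₁'s editor]₂* c-commands the pronoun within its binding domain → coindexation would violate Principle B.
*Tariq₃*: the pronoun c-commands this R-expression → coindexation would violate Principle C on *Tariq₃*.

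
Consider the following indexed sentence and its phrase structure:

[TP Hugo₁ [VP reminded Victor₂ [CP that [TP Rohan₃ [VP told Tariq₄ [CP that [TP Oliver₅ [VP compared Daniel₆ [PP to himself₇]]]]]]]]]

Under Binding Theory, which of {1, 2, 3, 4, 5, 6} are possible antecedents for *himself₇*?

*himself* is an anaphor, so Principle A applies: it must be bound in its binding domain.
Binding domain of *himself₇*: the embedded TP, whose subject is Oliver₅.
*Hugo₁* c-commands the anaphor but is outside its binding domain → cannot satisfy Principle A.
*Victor₂* c-commands the anaphor but is outside its binding domain → cannot satisfy Principle A.
*Rohan₃* c-commands the anaphor but is outside its binding domain → cannot satisfy Principle A.
*Tariq₄* c-commands the anaphor but is outside its binding domain → cannot satisfy Principle A.
*Oliver₅* c-commands the anaphor within its binding domain → licit binder.
*Daniel₆* c-commands the anaphor within its binding domain → licit binder.

{5, 6}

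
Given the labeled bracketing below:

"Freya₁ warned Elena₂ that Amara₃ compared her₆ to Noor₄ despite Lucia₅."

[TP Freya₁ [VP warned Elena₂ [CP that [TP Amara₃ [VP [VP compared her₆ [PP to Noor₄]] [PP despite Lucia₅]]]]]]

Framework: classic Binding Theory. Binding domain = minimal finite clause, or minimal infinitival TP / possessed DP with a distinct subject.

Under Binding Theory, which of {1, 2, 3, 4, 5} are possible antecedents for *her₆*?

{1, 2, 5}

*her* is a pronoun, so Principle B applies: it must be free in its binding domain.
Binding domain of *her₆*: the embedded TP, whose subject is Amara₃.
*Freya₁* c-commands the pronoun but from outside its binding domain, and is not c-commanded by it → coindexation permitted.
*Elena₂* c-commands the pronoun but from outside its binding domain, and is not c-commanded by it → coindexation permitted.
*Amara₃* c-commands the pronoun within its binding domain → coindexation would violate Principle B.
*Noor₄*: the pronoun c-commands this R-expression → coindexation would violate Principle C on *Noor₄*.
*Lucia₅* and the pronoun do not c-command one another → neither Principle B nor Principle C is at stake; coindexation permitted.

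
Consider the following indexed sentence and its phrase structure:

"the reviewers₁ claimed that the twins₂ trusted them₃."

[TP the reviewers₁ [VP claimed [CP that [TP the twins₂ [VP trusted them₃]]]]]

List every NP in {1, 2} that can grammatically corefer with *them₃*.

{1}

*them* is a pronoun, so Principle B applies: it must be free in its binding domain.
Binding domain of *them₃*: the embedded TP, whose subject is the twins₂.
*the reviewers₁* c-commands the pronoun but from outside its binding domain, and is not c-commanded by it → coindexation permitted.
*the twins₂* c-commands the pronoun within its binding domain → coindexation would violate Principle B.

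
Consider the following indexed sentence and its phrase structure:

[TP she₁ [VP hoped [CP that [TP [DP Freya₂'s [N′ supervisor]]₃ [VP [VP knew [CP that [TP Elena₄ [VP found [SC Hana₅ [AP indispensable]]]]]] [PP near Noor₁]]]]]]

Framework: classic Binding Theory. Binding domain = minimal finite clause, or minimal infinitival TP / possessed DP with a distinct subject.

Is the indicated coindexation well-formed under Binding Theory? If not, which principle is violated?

Principle C

The two coindexed NPs are *she₁* and *Noor₁*.
*Noor₁* is an R-expression. Principle C requires it to be free everywhere.
*she₁* c-commands it and carries the same index.
The R-expression is bound → Principle C violation.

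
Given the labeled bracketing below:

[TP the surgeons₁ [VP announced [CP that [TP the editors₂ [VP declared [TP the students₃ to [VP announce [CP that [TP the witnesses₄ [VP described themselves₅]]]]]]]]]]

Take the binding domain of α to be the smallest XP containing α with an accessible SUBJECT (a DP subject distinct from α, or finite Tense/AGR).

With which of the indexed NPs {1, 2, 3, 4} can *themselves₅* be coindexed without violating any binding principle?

*themselves* is an anaphor, so Principle A applies: it must be bound in its binding domain.
Binding domain of *themselves₅*: the embedded TP, whose subject is the witnesses₄.
*the surgeons₁* c-commands the anaphor but is outside its binding domain → cannot satisfy Principle A.
*the editors₂* c-commands the anaphor but is outside its binding domain → cannot satisfy Principle A.
*the students₃* c-commands the anaphor but is outside its binding domain → cannot satisfy Principle A.
*the witnesses₄* c-commands the anaphor within its binding domain → licit binder.

{4}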